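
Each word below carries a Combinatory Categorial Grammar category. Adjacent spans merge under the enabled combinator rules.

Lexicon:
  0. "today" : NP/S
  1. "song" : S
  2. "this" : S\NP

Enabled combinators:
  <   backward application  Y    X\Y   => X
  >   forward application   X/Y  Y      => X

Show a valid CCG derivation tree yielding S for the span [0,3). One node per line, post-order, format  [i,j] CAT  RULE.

[0,3] S   <
  [0,2] NP   >
    [0,1] "today" : NP/S
    [1,2] "song" : S
  [2,3] "this" : S\NP

[0,1] NP/S  lex  "today"
[1,2] S  lex  "song"
[0,2] NP  >  k=1
[2,3] S\NP  lex  "this"
[0,3] S  <  k=2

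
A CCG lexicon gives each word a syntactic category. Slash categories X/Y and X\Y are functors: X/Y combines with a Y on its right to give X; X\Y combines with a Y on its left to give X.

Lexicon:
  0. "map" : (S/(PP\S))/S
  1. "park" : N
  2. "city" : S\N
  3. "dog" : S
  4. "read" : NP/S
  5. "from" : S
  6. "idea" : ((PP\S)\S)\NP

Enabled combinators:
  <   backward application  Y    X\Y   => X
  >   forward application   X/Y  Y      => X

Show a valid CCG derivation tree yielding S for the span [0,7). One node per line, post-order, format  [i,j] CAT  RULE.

[0,7] S   >
  [0,3] S/(PP\S)   >
    [0,1] "map" : (S/(PP\S))/S
    [1,3] S   <
      [1,2] "park" : N
      [2,3] "city" : S\N
  [3,7] PP\S   <
    [3,4] "dog" : S
    [4,7] (PP\S)\S   <
      [4,6] NP   >
        [4,5] "read" : NP/S
        [5,6] "from" : S
      [6,7] "idea" : ((PP\S)\S)\NP

[0,1] (S/(PP\S))/S  lex  "map"
[1,2] N  lex  "park"
[2,3] S\N  lex  "city"
[1,3] S  <  k=2
[0,3] S/(PP\S)  >  k=1
[3,4] S  lex  "dog"
[4,5] NP/S  lex  "read"
[5,6] S  lex  "from"
[4,6] NP  >  k=5
[6,7] ((PP\S)\S)\NP  lex  "idea"
[4,7] (PP\S)\S  <  k=6
[3,7] PP\S  <  k=4
[0,7] S  >  k=3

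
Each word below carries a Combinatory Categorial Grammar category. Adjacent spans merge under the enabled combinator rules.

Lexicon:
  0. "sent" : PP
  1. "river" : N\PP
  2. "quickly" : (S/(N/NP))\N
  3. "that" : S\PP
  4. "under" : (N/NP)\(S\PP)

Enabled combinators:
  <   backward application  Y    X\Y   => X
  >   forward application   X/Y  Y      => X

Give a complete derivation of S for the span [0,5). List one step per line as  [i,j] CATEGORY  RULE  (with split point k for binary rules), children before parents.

[0,5] S   >
  [0,3] S/(N/NP)   <
    [0,2] N   <
      [0,1] "sent" : PP
      [1,2] "river" : N\PP
    [2,3] "quickly" : (S/(N/NP))\N
  [3,5] N/NP   <
    [3,4] "that" : S\PP
    [4,5] "under" : (N/NP)\(S\PP)

[0,1] PP  lex  "sent"
[1,2] N\PP  lex  "river"
[0,2] N  <  k=1
[2,3] (S/(N/NP))\N  lex  "quickly"
[0,3] S/(N/NP)  <  k=2
[3,4] S\PP  lex  "that"
[4,5] (N/NP)\(S\PP)  lex  "under"
[3,5] N/NP  <  k=4
[0,5] S  >  k=3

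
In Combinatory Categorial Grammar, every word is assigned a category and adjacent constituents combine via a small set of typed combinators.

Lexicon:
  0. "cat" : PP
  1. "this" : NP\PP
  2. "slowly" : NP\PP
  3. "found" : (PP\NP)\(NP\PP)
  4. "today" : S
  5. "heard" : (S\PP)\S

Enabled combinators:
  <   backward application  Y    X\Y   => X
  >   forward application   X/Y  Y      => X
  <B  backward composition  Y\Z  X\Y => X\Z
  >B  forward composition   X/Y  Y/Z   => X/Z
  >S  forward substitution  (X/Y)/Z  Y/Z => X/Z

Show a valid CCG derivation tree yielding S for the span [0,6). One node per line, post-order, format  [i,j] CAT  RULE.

[0,1] PP  lex  "cat"
[1,2] NP\PP  lex  "this"
[0,2] NP  <  k=1
[2,3] NP\PP  lex  "slowly"
[3,4] (PP\NP)\(NP\PP)  lex  "found"
[2,4] PP\NP  <  k=3
[4,5] S  lex  "today"
[5,6] (S\PP)\S  lex  "heard"
[4,6] S\PP  <  k=5
[2,6] S\NP  <B  k=4
[0,6] S  <  k=2

[0,6] S   <
  [0,2] NP   <
    [0,1] "cat" : PP
    [1,2] "this" : NP\PP
  [2,6] S\NP   <B
    [2,4] PP\NP   <
      [2,3] "slowly" : NP\PP
      [3,4] "found" : (PP\NP)\(NP\PP)
    [4,6] S\PP   <
      [4,5] "today" : S
      [5,6] "heard" : (S\PP)\S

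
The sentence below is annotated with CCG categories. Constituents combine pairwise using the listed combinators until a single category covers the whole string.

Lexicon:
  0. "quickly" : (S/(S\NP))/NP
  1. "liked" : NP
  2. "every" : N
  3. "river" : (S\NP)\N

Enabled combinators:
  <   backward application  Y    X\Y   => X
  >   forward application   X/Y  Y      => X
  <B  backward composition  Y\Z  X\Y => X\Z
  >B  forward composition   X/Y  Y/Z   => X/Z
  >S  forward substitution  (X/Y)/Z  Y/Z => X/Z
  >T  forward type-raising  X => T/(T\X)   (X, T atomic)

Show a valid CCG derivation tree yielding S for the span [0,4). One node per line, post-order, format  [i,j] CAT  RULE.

[0,1] (S/(S\NP))/NP  lex  "quickly"
[1,2] NP  lex  "liked"
[0,2] S/(S\NP)  >  k=1
[2,3] N  lex  "every"
[3,4] (S\NP)\N  lex  "river"
[2,4] S\NP  <  k=3
[0,4] S  >  k=2

[0,4] S   >
  [0,2] S/(S\NP)   >
    [0,1] "quickly" : (S/(S\NP))/NP
    [1,2] "liked" : NP
  [2,4] S\NP   <
    [2,3] "every" : N
    [3,4] "river" : (S\NP)\N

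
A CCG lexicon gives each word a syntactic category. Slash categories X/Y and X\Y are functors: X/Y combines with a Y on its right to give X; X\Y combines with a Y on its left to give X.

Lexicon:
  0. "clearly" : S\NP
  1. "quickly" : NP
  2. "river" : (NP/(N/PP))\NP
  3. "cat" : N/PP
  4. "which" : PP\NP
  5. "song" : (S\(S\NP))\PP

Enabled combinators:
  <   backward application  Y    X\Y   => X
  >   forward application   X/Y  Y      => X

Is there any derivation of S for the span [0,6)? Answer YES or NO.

YES

[0,6] S   <
  [0,1] "clearly" : S\NP
  [1,6] S\(S\NP)   <
    [1,5] PP   <
      [1,4] NP   >
        [1,3] NP/(N/PP)   <
          [1,2] "quickly" : NP
          [2,3] "river" : (NP/(N/PP))\NP
        [3,4] "cat" : N/PP
      [4,5] "which" : PP\NP
    [5,6] "song" : (S\(S\NP))\PP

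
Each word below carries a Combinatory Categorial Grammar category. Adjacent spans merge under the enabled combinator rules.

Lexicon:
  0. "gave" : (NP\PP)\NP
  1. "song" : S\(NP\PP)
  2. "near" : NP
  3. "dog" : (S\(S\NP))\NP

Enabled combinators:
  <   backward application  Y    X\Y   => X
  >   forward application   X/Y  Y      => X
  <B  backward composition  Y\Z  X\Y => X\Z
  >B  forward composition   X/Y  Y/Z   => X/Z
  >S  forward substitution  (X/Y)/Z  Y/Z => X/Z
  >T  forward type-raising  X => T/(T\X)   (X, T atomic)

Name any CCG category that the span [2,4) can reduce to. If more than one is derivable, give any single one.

S\(S\NP)

[0,4] S   <
  [0,2] S\NP   <B
    [0,1] "gave" : (NP\PP)\NP
    [1,2] "song" : S\(NP\PP)
  [2,4] S\(S\NP)   <
    [2,3] "near" : NP
    [3,4] "dog" : (S\(S\NP))\NP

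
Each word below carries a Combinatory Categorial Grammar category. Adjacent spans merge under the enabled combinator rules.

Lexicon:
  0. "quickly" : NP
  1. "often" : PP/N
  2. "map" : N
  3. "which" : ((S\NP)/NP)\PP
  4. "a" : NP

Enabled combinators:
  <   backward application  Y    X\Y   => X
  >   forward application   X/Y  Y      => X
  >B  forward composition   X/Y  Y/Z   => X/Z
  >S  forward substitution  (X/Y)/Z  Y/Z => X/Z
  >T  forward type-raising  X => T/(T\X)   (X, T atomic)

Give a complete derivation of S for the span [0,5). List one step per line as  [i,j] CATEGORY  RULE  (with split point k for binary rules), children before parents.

[0,5] S   >
  [0,1] S/(S\NP)   >T
    [0,1] "quickly" : NP
  [1,5] S\NP   >
    [1,4] (S\NP)/NP   <
      [1,3] PP   >
        [1,2] "often" : PP/N
        [2,3] "map" : N
      [3,4] "which" : ((S\NP)/NP)\PP
    [4,5] "a" : NP

[0,1] NP  lex  "quickly"
[0,1] S/(S\NP)  >T
[1,2] PP/N  lex  "often"
[2,3] N  lex  "map"
[1,3] PP  >  k=2
[3,4] ((S\NP)/NP)\PP  lex  "which"
[1,4] (S\NP)/NP  <  k=3
[4,5] NP  lex  "a"
[1,5] S\NP  >  k=4
[0,5] S  >  k=1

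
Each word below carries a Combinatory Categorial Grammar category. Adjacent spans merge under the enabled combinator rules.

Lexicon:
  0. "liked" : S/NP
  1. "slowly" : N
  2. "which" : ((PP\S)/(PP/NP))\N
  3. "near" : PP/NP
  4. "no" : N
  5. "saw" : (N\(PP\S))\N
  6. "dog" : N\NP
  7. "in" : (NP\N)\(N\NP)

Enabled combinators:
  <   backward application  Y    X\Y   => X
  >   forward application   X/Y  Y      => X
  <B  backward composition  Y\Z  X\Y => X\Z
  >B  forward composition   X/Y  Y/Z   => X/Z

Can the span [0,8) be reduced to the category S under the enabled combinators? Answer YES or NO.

[0,8] S   >
  [0,1] "liked" : S/NP
  [1,8] NP   <
    [1,6] N   <
      [1,4] PP\S   >
        [1,3] (PP\S)/(PP/NP)   <
          [1,2] "slowly" : N
          [2,3] "which" : ((PP\S)/(PP/NP))\N
        [3,4] "near" : PP/NP
      [4,6] N\(PP\S)   <
        [4,5] "no" : N
        [5,6] "saw" : (N\(PP\S))\N
    [6,8] NP\N   <
      [6,7] "dog" : N\NP
      [7,8] "in" : (NP\N)\(N\NP)

YES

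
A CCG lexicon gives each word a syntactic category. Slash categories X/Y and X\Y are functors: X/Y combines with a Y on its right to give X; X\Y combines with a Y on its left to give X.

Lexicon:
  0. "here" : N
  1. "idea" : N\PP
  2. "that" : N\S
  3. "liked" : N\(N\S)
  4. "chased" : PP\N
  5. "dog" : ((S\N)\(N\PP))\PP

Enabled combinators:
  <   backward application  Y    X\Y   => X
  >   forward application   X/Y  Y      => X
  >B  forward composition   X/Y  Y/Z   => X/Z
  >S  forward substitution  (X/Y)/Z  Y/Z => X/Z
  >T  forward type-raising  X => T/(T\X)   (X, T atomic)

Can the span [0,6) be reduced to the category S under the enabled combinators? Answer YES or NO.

[0,6] S   >
  [0,1] S/(S\N)   >T
    [0,1] "here" : N
  [1,6] S\N   <
    [1,2] "idea" : N\PP
    [2,6] (S\N)\(N\PP)   <
      [2,5] PP   <
        [2,4] N   <
          [2,3] "that" : N\S
          [3,4] "liked" : N\(N\S)
        [4,5] "chased" : PP\N
      [5,6] "dog" : ((S\N)\(N\PP))\PP

YES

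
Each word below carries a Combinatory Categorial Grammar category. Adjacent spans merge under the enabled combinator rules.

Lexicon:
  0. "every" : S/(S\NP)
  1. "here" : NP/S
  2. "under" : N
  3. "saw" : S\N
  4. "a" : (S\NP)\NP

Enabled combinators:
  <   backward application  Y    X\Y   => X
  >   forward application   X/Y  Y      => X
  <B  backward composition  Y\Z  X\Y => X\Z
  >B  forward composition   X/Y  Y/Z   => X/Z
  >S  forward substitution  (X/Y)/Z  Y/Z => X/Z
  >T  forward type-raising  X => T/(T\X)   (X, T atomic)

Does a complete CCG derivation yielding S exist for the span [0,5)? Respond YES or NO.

YES

[0,5] S   >
  [0,1] "every" : S/(S\NP)
  [1,5] S\NP   <
    [1,4] NP   >
      [1,2] "here" : NP/S
      [2,4] S   <
        [2,3] "under" : N
        [3,4] "saw" : S\N
    [4,5] "a" : (S\NP)\NP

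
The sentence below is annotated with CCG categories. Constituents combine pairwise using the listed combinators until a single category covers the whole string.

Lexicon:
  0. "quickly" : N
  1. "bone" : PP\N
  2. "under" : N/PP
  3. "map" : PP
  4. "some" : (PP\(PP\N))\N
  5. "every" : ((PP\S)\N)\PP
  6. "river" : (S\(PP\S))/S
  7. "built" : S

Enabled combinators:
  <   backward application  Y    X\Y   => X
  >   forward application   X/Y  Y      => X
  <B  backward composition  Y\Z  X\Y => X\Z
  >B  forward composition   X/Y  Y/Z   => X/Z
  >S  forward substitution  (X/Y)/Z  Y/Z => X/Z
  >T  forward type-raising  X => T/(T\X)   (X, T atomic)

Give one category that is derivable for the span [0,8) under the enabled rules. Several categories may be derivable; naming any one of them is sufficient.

[0,8] S   <
  [0,6] PP\S   <
    [0,1] "quickly" : N
    [1,6] (PP\S)\N   <
      [1,5] PP   <
        [1,2] "bone" : PP\N
        [2,5] PP\(PP\N)   <
          [2,4] N   >
            [2,3] "under" : N/PP
            [3,4] "map" : PP
          [4,5] "some" : (PP\(PP\N))\N
      [5,6] "every" : ((PP\S)\N)\PP
  [6,8] S\(PP\S)   >
    [6,7] "river" : (S\(PP\S))/S
    [7,8] "built" : S

S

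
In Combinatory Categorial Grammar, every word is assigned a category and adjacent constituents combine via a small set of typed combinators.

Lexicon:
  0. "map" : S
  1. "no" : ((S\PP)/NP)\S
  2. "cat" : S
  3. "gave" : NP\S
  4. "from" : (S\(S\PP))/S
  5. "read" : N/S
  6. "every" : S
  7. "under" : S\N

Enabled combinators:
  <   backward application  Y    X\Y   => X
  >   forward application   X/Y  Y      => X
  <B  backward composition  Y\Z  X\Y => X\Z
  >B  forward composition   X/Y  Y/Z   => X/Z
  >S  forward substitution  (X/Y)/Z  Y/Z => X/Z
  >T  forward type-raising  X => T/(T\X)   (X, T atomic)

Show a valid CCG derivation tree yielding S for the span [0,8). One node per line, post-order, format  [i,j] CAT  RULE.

[0,1] S  lex  "map"
[1,2] ((S\PP)/NP)\S  lex  "no"
[0,2] (S\PP)/NP  <  k=1
[2,3] S  lex  "cat"
[3,4] NP\S  lex  "gave"
[2,4] NP  <  k=3
[0,4] S\PP  >  k=2
[4,5] (S\(S\PP))/S  lex  "from"
[5,6] N/S  lex  "read"
[6,7] S  lex  "every"
[5,7] N  >  k=6
[7,8] S\N  lex  "under"
[5,8] S  <  k=7
[4,8] S\(S\PP)  >  k=5
[0,8] S  <  k=4

[0,8] S   <
  [0,4] S\PP   >
    [0,2] (S\PP)/NP   <
      [0,1] "map" : S
      [1,2] "no" : ((S\PP)/NP)\S
    [2,4] NP   <
      [2,3] "cat" : S
      [3,4] "gave" : NP\S
  [4,8] S\(S\PP)   >
    [4,5] "from" : (S\(S\PP))/S
    [5,8] S   <
      [5,7] N   >
        [5,6] "read" : N/S
        [6,7] "every" : S
      [7,8] "under" : S\N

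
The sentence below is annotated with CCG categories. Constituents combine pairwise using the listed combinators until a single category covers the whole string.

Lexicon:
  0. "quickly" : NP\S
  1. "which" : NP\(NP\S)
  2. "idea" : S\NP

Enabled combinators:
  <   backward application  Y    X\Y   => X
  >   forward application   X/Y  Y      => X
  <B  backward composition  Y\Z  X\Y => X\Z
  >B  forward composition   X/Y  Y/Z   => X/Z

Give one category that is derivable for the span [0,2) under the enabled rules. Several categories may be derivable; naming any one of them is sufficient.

[0,3] S   <
  [0,2] NP   <
    [0,1] "quickly" : NP\S
    [1,2] "which" : NP\(NP\S)
  [2,3] "idea" : S\NP

NP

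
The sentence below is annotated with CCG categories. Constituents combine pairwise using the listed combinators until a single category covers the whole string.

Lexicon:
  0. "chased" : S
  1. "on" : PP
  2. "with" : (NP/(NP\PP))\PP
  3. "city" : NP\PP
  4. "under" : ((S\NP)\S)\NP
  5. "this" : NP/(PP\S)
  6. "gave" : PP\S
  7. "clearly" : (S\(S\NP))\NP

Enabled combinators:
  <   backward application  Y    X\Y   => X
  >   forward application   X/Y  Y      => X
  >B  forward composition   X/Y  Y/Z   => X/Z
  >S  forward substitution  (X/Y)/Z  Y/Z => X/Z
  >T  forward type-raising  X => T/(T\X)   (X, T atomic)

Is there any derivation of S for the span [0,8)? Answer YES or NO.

YES

[0,8] S   <
  [0,5] S\NP   <
    [0,1] "chased" : S
    [1,5] (S\NP)\S   <
      [1,4] NP   >
        [1,3] NP/(NP\PP)   <
          [1,2] "on" : PP
          [2,3] "with" : (NP/(NP\PP))\PP
        [3,4] "city" : NP\PP
      [4,5] "under" : ((S\NP)\S)\NP
  [5,8] S\(S\NP)   <
    [5,7] NP   >
      [5,6] "this" : NP/(PP\S)
      [6,7] "gave" : PP\S
    [7,8] "clearly" : (S\(S\NP))\NP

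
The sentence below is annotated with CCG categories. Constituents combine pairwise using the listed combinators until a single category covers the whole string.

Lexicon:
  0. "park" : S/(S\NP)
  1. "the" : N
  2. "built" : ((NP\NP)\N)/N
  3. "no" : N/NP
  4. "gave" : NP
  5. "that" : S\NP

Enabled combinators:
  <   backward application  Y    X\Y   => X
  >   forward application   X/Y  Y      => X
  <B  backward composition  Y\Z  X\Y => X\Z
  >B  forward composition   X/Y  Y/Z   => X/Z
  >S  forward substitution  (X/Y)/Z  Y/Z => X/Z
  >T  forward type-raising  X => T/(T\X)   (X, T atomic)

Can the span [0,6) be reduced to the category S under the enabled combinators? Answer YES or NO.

YES

[0,6] S   >
  [0,1] "park" : S/(S\NP)
  [1,6] S\NP   <B
    [1,5] NP\NP   <
      [1,2] "the" : N
      [2,5] (NP\NP)\N   >
        [2,3] "built" : ((NP\NP)\N)/N
        [3,5] N   >
          [3,4] "no" : N/NP
          [4,5] "gave" : NP
    [5,6] "that" : S\NP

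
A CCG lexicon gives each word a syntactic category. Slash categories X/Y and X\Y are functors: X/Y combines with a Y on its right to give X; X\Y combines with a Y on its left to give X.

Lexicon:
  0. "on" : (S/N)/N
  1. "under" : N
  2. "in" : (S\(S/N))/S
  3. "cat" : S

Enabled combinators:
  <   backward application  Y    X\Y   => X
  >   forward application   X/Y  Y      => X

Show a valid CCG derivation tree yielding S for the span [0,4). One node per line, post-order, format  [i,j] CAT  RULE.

[0,1] (S/N)/N  lex  "on"
[1,2] N  lex  "under"
[0,2] S/N  >  k=1
[2,3] (S\(S/N))/S  lex  "in"
[3,4] S  lex  "cat"
[2,4] S\(S/N)  >  k=3
[0,4] S  <  k=2

[0,4] S   <
  [0,2] S/N   >
    [0,1] "on" : (S/N)/N
    [1,2] "under" : N
  [2,4] S\(S/N)   >
    [2,3] "in" : (S\(S/N))/S
    [3,4] "cat" : S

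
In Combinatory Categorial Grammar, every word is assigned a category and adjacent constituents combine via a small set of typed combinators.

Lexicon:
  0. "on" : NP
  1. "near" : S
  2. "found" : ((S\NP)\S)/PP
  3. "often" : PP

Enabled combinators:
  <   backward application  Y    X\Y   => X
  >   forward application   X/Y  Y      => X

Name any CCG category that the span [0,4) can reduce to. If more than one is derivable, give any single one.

[0,4] S   <
  [0,1] "on" : NP
  [1,4] S\NP   <
    [1,2] "near" : S
    [2,4] (S\NP)\S   >
      [2,3] "found" : ((S\NP)\S)/PP
      [3,4] "often" : PP

S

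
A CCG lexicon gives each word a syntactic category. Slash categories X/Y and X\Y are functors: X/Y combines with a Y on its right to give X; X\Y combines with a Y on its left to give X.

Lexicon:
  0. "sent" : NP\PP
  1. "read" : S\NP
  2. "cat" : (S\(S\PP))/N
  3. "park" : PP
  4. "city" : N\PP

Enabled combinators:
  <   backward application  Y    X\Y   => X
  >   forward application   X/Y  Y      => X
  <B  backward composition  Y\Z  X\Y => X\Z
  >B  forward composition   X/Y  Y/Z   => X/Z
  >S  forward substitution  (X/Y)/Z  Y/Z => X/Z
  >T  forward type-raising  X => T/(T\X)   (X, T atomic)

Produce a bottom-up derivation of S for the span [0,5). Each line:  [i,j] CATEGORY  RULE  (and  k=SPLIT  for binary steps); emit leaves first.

[0,5] S   <
  [0,2] S\PP   <B
    [0,1] "sent" : NP\PP
    [1,2] "read" : S\NP
  [2,5] S\(S\PP)   >
    [2,3] "cat" : (S\(S\PP))/N
    [3,5] N   <
      [3,4] "park" : PP
      [4,5] "city" : N\PP

[0,1] NP\PP  lex  "sent"
[1,2] S\NP  lex  "read"
[0,2] S\PP  <B  k=1
[2,3] (S\(S\PP))/N  lex  "cat"
[3,4] PP  lex  "park"
[4,5] N\PP  lex  "city"
[3,5] N  <  k=4
[2,5] S\(S\PP)  >  k=3
[0,5] S  <  k=2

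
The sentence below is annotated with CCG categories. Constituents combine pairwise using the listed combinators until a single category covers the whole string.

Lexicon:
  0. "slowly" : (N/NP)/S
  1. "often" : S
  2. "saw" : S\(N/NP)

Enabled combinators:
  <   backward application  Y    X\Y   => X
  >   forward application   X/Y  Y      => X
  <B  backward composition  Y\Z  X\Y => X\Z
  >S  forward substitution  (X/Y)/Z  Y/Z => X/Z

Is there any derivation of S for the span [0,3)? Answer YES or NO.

[0,3] S   <
  [0,2] N/NP   >
    [0,1] "slowly" : (N/NP)/S
    [1,2] "often" : S
  [2,3] "saw" : S\(N/NP)

YES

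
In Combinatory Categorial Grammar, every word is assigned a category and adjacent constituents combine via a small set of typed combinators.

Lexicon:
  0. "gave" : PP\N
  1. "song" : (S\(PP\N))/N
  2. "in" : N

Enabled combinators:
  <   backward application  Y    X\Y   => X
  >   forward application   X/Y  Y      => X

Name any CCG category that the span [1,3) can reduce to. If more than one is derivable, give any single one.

S\(PP\N)

[0,3] S   <
  [0,1] "gave" : PP\N
  [1,3] S\(PP\N)   >
    [1,2] "song" : (S\(PP\N))/N
    [2,3] "in" : N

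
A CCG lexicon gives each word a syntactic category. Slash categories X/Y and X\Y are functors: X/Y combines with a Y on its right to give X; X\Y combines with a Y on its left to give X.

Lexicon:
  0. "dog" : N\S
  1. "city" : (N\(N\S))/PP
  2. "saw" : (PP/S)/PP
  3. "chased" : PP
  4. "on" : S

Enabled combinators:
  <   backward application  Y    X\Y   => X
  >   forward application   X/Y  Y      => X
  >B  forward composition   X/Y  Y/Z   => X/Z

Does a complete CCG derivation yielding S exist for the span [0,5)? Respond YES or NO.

NO

N\S (N\(N\S))/PP (PP/S)/PP PP S
CKY chart[0,5] = {N}; S ∉ chart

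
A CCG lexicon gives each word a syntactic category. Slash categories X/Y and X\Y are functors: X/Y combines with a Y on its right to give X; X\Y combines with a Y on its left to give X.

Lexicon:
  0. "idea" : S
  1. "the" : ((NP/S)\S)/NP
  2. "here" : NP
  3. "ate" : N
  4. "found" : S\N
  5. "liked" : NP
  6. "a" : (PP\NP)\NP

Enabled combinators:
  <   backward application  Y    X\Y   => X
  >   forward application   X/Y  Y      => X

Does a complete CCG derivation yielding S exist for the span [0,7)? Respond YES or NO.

NO

S ((NP/S)\S)/NP NP N S\N NP (PP\NP)\NP
CKY chart[0,7] = {PP}; S ∉ chart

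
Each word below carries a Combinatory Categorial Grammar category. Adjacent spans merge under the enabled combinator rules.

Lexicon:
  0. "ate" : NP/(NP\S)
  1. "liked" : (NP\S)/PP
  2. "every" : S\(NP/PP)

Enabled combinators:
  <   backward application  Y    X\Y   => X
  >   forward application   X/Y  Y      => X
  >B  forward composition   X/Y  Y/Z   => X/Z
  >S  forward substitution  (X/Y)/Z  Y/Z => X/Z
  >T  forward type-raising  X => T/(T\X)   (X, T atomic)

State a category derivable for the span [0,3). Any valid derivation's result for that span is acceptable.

S

[0,3] S   <
  [0,2] NP/PP   >B
    [0,1] "ate" : NP/(NP\S)
    [1,2] "liked" : (NP\S)/PP
  [2,3] "every" : S\(NP/PP)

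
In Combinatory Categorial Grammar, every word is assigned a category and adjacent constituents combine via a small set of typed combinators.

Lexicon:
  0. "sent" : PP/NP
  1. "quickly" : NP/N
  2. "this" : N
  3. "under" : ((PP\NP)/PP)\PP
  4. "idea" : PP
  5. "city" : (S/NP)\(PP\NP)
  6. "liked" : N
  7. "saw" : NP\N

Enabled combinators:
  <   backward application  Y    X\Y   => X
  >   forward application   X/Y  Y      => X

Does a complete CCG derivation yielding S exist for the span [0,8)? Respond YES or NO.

YES

[0,8] S   >
  [0,6] S/NP   <
    [0,5] PP\NP   >
      [0,4] (PP\NP)/PP   <
        [0,3] PP   >
          [0,1] "sent" : PP/NP
          [1,3] NP   >
            [1,2] "quickly" : NP/N
            [2,3] "this" : N
        [3,4] "under" : ((PP\NP)/PP)\PP
      [4,5] "idea" : PP
    [5,6] "city" : (S/NP)\(PP\NP)
  [6,8] NP   <
    [6,7] "liked" : N
    [7,8] "saw" : NP\N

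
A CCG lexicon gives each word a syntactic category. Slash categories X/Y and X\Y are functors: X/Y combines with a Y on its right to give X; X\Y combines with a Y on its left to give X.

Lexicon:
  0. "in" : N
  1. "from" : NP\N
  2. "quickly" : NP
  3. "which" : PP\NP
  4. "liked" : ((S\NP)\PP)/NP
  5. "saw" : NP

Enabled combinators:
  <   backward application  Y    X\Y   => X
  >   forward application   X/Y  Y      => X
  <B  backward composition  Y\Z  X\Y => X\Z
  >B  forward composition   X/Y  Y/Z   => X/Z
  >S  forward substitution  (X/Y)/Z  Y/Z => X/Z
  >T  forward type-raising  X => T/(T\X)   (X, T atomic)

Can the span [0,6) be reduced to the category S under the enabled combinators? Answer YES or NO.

YES

[0,6] S   <
  [0,2] NP   >
    [0,1] NP/(NP\N)   >T
      [0,1] "in" : N
    [1,2] "from" : NP\N
  [2,6] S\NP   <
    [2,4] PP   >
      [2,3] PP/(PP\NP)   >T
        [2,3] "quickly" : NP
      [3,4] "which" : PP\NP
    [4,6] (S\NP)\PP   >
      [4,5] "liked" : ((S\NP)\PP)/NP
      [5,6] "saw" : NP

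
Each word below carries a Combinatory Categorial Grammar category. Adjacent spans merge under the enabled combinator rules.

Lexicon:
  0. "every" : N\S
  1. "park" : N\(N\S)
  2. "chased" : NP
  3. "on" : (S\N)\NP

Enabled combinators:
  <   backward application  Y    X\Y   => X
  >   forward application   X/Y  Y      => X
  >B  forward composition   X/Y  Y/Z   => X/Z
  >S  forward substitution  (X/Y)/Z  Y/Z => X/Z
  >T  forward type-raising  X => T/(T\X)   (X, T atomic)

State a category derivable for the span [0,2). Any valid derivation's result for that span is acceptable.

N

[0,4] S   <
  [0,2] N   <
    [0,1] "every" : N\S
    [1,2] "park" : N\(N\S)
  [2,4] S\N   <
    [2,3] "chased" : NP
    [3,4] "on" : (S\N)\NP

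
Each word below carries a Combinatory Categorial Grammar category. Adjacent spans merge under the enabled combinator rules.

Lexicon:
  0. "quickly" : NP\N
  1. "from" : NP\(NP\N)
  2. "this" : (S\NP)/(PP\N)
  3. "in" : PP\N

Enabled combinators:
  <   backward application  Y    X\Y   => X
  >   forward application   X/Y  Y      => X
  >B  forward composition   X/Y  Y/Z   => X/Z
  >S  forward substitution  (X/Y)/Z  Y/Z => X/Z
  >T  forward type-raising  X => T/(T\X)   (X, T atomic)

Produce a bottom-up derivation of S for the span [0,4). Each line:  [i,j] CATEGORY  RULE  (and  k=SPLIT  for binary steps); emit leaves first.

[0,1] NP\N  lex  "quickly"
[1,2] NP\(NP\N)  lex  "from"
[0,2] NP  <  k=1
[2,3] (S\NP)/(PP\N)  lex  "this"
[3,4] PP\N  lex  "in"
[2,4] S\NP  >  k=3
[0,4] S  <  k=2

[0,4] S   <
  [0,2] NP   <
    [0,1] "quickly" : NP\N
    [1,2] "from" : NP\(NP\N)
  [2,4] S\NP   >
    [2,3] "this" : (S\NP)/(PP\N)
    [3,4] "in" : PP\N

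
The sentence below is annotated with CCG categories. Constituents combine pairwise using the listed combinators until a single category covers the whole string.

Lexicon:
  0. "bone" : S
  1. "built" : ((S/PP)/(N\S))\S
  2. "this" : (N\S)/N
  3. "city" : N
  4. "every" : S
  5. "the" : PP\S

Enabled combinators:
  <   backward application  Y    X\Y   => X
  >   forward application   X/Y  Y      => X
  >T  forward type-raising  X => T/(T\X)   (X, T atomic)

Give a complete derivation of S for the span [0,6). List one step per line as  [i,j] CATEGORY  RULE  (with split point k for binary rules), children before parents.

[0,6] S   >
  [0,4] S/PP   >
    [0,2] (S/PP)/(N\S)   <
      [0,1] "bone" : S
      [1,2] "built" : ((S/PP)/(N\S))\S
    [2,4] N\S   >
      [2,3] "this" : (N\S)/N
      [3,4] "city" : N
  [4,6] PP   <
    [4,5] "every" : S
    [5,6] "the" : PP\S

[0,1] S  lex  "bone"
[1,2] ((S/PP)/(N\S))\S  lex  "built"
[0,2] (S/PP)/(N\S)  <  k=1
[2,3] (N\S)/N  lex  "this"
[3,4] N  lex  "city"
[2,4] N\S  >  k=3
[0,4] S/PP  >  k=2
[4,5] S  lex  "every"
[5,6] PP\S  lex  "the"
[4,6] PP  <  k=5
[0,6] S  >  k=4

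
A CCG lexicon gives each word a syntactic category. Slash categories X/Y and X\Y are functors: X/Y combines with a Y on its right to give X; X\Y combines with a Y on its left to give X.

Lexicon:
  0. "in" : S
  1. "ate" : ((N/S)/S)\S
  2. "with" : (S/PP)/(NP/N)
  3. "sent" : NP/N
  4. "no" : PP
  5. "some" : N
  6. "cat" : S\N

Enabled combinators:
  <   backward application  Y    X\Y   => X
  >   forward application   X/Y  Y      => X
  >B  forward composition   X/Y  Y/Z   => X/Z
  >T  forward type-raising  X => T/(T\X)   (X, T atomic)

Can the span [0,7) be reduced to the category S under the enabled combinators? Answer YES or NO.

S ((N/S)/S)\S (S/PP)/(NP/N) NP/N PP N S\N
CKY chart[0,7] = {N, N/(N\N), N/(S\S), NP/(NP\N), PP/(PP\N), S/(S\N)}; S ∉ chart

NO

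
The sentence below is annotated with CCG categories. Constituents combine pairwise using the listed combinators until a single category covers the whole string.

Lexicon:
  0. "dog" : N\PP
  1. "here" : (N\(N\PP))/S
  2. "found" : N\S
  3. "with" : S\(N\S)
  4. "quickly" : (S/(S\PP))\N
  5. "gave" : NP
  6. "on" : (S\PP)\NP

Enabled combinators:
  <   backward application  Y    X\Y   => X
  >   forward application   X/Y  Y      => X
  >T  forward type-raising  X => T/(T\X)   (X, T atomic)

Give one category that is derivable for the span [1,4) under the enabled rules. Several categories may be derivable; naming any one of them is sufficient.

[0,7] S   >
  [0,5] S/(S\PP)   <
    [0,4] N   <
      [0,1] "dog" : N\PP
      [1,4] N\(N\PP)   >
        [1,2] "here" : (N\(N\PP))/S
        [2,4] S   <
          [2,3] "found" : N\S
          [3,4] "with" : S\(N\S)
    [4,5] "quickly" : (S/(S\PP))\N
  [5,7] S\PP   <
    [5,6] "gave" : NP
    [6,7] "on" : (S\PP)\NP

N\(N\PP)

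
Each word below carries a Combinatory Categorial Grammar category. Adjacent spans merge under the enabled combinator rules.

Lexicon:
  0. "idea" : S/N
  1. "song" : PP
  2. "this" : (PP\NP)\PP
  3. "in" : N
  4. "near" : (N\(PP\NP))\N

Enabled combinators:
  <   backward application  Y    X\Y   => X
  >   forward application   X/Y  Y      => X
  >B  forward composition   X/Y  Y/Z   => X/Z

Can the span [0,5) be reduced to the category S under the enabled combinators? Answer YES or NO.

YES

[0,5] S   >
  [0,1] "idea" : S/N
  [1,5] N   <
    [1,3] PP\NP   <
      [1,2] "song" : PP
      [2,3] "this" : (PP\NP)\PP
    [3,5] N\(PP\NP)   <
      [3,4] "in" : N
      [4,5] "near" : (N\(PP\NP))\N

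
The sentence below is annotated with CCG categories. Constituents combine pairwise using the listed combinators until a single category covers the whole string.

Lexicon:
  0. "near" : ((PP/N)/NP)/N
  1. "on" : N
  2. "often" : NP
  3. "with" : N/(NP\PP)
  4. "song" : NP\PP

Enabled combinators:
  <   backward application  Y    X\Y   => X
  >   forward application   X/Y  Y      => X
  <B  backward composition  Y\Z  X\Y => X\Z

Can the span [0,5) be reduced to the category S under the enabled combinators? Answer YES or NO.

((PP/N)/NP)/N N NP N/(NP\PP) NP\PP
CKY chart[0,5] = {PP}; S ∉ chart

NO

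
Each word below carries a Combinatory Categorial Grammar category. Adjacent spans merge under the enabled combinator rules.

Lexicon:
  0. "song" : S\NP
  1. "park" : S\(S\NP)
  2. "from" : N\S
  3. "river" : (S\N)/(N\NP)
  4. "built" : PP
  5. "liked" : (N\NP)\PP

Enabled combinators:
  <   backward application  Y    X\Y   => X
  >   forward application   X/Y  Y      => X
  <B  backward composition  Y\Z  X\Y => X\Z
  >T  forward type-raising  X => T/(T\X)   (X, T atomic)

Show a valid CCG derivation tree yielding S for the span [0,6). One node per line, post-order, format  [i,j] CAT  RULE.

[0,6] S   <
  [0,3] N   <
    [0,2] S   <
      [0,1] "song" : S\NP
      [1,2] "park" : S\(S\NP)
    [2,3] "from" : N\S
  [3,6] S\N   >
    [3,4] "river" : (S\N)/(N\NP)
    [4,6] N\NP   <
      [4,5] "built" : PP
      [5,6] "liked" : (N\NP)\PP

[0,1] S\NP  lex  "song"
[1,2] S\(S\NP)  lex  "park"
[0,2] S  <  k=1
[2,3] N\S  lex  "from"
[0,3] N  <  k=2
[3,4] (S\N)/(N\NP)  lex  "river"
[4,5] PP  lex  "built"
[5,6] (N\NP)\PP  lex  "liked"
[4,6] N\NP  <  k=5
[3,6] S\N  >  k=4
[0,6] S  <  k=3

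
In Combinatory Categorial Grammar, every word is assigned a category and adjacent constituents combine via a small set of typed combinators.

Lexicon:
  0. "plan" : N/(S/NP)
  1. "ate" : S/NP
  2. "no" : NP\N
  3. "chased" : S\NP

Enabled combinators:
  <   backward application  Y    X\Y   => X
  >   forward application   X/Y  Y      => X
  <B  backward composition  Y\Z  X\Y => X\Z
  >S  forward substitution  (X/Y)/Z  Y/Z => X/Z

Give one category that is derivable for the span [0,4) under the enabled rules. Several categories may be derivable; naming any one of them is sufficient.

S

[0,4] S   <
  [0,2] N   >
    [0,1] "plan" : N/(S/NP)
    [1,2] "ate" : S/NP
  [2,4] S\N   <B
    [2,3] "no" : NP\N
    [3,4] "chased" : S\NP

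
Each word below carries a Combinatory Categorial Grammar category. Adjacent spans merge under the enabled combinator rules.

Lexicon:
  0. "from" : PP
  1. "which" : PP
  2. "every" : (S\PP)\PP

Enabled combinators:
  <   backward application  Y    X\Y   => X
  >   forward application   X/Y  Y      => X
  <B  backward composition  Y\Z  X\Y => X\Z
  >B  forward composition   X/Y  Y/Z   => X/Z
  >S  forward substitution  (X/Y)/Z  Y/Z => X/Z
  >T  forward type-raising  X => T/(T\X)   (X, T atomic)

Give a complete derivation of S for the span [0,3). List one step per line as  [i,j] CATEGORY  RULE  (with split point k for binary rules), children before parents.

[0,1] PP  lex  "from"
[0,1] S/(S\PP)  >T
[1,2] PP  lex  "which"
[2,3] (S\PP)\PP  lex  "every"
[1,3] S\PP  <  k=2
[0,3] S  >  k=1

[0,3] S   >
  [0,1] S/(S\PP)   >T
    [0,1] "from" : PP
  [1,3] S\PP   <
    [1,2] "which" : PP
    [2,3] "every" : (S\PP)\PP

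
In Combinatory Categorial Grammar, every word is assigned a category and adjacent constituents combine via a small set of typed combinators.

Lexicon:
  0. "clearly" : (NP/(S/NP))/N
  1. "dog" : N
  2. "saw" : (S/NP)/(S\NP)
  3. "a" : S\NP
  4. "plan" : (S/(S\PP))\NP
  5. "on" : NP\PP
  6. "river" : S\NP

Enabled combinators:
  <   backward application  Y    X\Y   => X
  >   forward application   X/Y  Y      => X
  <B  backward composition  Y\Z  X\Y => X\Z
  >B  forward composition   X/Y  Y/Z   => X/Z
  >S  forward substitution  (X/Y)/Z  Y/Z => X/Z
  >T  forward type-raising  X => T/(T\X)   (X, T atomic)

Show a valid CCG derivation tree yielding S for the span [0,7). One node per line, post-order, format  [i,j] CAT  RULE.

[0,1] (NP/(S/NP))/N  lex  "clearly"
[1,2] N  lex  "dog"
[0,2] NP/(S/NP)  >  k=1
[2,3] (S/NP)/(S\NP)  lex  "saw"
[3,4] S\NP  lex  "a"
[2,4] S/NP  >  k=3
[0,4] NP  >  k=2
[4,5] (S/(S\PP))\NP  lex  "plan"
[0,5] S/(S\PP)  <  k=4
[5,6] NP\PP  lex  "on"
[6,7] S\NP  lex  "river"
[5,7] S\PP  <B  k=6
[0,7] S  >  k=5

[0,7] S   >
  [0,5] S/(S\PP)   <
    [0,4] NP   >
      [0,2] NP/(S/NP)   >
        [0,1] "clearly" : (NP/(S/NP))/N
        [1,2] "dog" : N
      [2,4] S/NP   >
        [2,3] "saw" : (S/NP)/(S\NP)
        [3,4] "a" : S\NP
    [4,5] "plan" : (S/(S\PP))\NP
  [5,7] S\PP   <B
    [5,6] "on" : NP\PP
    [6,7] "river" : S\NP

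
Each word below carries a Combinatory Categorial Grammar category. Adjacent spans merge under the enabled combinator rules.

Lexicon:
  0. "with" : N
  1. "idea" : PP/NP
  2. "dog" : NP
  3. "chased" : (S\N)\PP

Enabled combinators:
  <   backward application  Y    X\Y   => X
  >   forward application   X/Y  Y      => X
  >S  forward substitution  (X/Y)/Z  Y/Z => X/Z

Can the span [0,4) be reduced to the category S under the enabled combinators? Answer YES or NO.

[0,4] S   <
  [0,1] "with" : N
  [1,4] S\N   <
    [1,3] PP   >
      [1,2] "idea" : PP/NP
      [2,3] "dog" : NP
    [3,4] "chased" : (S\N)\PP

YES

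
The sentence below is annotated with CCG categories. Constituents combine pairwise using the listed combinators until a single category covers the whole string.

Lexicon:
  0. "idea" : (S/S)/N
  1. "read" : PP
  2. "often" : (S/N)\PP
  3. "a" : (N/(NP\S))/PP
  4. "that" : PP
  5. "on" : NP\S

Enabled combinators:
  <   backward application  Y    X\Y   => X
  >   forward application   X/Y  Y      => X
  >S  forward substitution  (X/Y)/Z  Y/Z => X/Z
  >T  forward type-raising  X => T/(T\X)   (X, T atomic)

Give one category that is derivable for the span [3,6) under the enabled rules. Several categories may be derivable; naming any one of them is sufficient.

[0,6] S   >
  [0,3] S/N   >S
    [0,1] "idea" : (S/S)/N
    [1,3] S/N   <
      [1,2] "read" : PP
      [2,3] "often" : (S/N)\PP
  [3,6] N   >
    [3,5] N/(NP\S)   >
      [3,4] "a" : (N/(NP\S))/PP
      [4,5] "that" : PP
    [5,6] "on" : NP\S

N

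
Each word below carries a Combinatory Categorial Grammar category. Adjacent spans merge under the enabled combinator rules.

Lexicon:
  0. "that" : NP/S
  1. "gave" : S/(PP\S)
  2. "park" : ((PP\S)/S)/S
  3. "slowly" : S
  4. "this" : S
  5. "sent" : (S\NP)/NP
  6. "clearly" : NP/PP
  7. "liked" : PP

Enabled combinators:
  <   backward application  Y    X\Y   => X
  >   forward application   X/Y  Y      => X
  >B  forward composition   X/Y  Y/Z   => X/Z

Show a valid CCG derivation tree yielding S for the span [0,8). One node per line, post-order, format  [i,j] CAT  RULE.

[0,8] S   <
  [0,5] NP   >
    [0,4] NP/S   >B
      [0,1] "that" : NP/S
      [1,4] S/S   >B
        [1,2] "gave" : S/(PP\S)
        [2,4] (PP\S)/S   >
          [2,3] "park" : ((PP\S)/S)/S
          [3,4] "slowly" : S
    [4,5] "this" : S
  [5,8] S\NP   >
    [5,6] "sent" : (S\NP)/NP
    [6,8] NP   >
      [6,7] "clearly" : NP/PP
      [7,8] "liked" : PP

[0,1] NP/S  lex  "that"
[1,2] S/(PP\S)  lex  "gave"
[2,3] ((PP\S)/S)/S  lex  "park"
[3,4] S  lex  "slowly"
[2,4] (PP\S)/S  >  k=3
[1,4] S/S  >B  k=2
[0,4] NP/S  >B  k=1
[4,5] S  lex  "this"
[0,5] NP  >  k=4
[5,6] (S\NP)/NP  lex  "sent"
[6,7] NP/PP  lex  "clearly"
[7,8] PP  lex  "liked"
[6,8] NP  >  k=7
[5,8] S\NP  >  k=6
[0,8] S  <  k=5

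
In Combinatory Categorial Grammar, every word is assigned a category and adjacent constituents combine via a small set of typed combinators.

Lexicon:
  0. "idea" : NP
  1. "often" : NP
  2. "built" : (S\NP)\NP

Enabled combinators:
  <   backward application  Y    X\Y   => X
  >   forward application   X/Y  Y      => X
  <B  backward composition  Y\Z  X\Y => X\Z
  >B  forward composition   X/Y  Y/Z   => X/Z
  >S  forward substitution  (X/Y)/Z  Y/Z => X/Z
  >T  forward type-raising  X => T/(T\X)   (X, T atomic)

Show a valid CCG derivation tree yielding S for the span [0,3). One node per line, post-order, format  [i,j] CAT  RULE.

[0,1] NP  lex  "idea"
[0,1] S/(S\NP)  >T
[1,2] NP  lex  "often"
[2,3] (S\NP)\NP  lex  "built"
[1,3] S\NP  <  k=2
[0,3] S  >  k=1

[0,3] S   >
  [0,1] S/(S\NP)   >T
    [0,1] "idea" : NP
  [1,3] S\NP   <
    [1,2] "often" : NP
    [2,3] "built" : (S\NP)\NP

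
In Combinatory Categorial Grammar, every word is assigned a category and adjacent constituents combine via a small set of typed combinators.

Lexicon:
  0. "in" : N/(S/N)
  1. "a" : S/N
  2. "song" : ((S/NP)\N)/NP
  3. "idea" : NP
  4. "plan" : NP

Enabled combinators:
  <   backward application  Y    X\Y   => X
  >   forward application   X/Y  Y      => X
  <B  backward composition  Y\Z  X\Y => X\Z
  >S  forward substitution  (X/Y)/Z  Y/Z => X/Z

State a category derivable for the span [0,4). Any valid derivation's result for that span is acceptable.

[0,5] S   >
  [0,4] S/NP   <
    [0,2] N   >
      [0,1] "in" : N/(S/N)
      [1,2] "a" : S/N
    [2,4] (S/NP)\N   >
      [2,3] "song" : ((S/NP)\N)/NP
      [3,4] "idea" : NP
  [4,5] "plan" : NP

S/NP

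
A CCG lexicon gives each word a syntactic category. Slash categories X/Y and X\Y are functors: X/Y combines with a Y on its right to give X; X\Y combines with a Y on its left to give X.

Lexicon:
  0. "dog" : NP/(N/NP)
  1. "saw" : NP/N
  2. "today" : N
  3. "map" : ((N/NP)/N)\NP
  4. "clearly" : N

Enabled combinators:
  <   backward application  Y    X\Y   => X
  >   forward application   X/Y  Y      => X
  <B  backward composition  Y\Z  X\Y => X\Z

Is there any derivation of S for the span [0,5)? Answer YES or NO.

NP/(N/NP) NP/N N ((N/NP)/N)\NP N
CKY chart[0,5] = {NP}; S ∉ chart

NO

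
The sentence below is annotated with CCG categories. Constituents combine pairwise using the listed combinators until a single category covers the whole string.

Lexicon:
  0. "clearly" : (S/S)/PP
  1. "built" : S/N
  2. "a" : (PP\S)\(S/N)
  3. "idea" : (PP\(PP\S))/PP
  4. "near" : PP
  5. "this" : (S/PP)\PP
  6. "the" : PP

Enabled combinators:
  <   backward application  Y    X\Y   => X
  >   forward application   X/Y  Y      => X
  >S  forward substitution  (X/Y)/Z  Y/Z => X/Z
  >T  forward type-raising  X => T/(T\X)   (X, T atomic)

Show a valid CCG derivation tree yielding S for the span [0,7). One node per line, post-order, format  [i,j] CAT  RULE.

[0,1] (S/S)/PP  lex  "clearly"
[1,2] S/N  lex  "built"
[2,3] (PP\S)\(S/N)  lex  "a"
[1,3] PP\S  <  k=2
[3,4] (PP\(PP\S))/PP  lex  "idea"
[4,5] PP  lex  "near"
[3,5] PP\(PP\S)  >  k=4
[1,5] PP  <  k=3
[5,6] (S/PP)\PP  lex  "this"
[1,6] S/PP  <  k=5
[0,6] S/PP  >S  k=1
[6,7] PP  lex  "the"
[0,7] S  >  k=6

[0,7] S   >
  [0,6] S/PP   >S
    [0,1] "clearly" : (S/S)/PP
    [1,6] S/PP   <
      [1,5] PP   <
        [1,3] PP\S   <
          [1,2] "built" : S/N
          [2,3] "a" : (PP\S)\(S/N)
        [3,5] PP\(PP\S)   >
          [3,4] "idea" : (PP\(PP\S))/PP
          [4,5] "near" : PP
      [5,6] "this" : (S/PP)\PP
  [6,7] "the" : PP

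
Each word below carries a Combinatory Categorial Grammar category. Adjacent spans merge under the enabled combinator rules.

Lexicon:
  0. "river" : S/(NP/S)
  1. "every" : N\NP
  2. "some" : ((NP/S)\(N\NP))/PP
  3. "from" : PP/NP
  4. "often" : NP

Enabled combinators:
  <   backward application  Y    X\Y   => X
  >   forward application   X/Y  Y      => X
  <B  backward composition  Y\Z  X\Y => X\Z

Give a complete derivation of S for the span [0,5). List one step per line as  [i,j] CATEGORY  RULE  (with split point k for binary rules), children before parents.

[0,1] S/(NP/S)  lex  "river"
[1,2] N\NP  lex  "every"
[2,3] ((NP/S)\(N\NP))/PP  lex  "some"
[3,4] PP/NP  lex  "from"
[4,5] NP  lex  "often"
[3,5] PP  >  k=4
[2,5] (NP/S)\(N\NP)  >  k=3
[1,5] NP/S  <  k=2
[0,5] S  >  k=1

[0,5] S   >
  [0,1] "river" : S/(NP/S)
  [1,5] NP/S   <
    [1,2] "every" : N\NP
    [2,5] (NP/S)\(N\NP)   >
      [2,3] "some" : ((NP/S)\(N\NP))/PP
      [3,5] PP   >
        [3,4] "from" : PP/NP
        [4,5] "often" : NP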